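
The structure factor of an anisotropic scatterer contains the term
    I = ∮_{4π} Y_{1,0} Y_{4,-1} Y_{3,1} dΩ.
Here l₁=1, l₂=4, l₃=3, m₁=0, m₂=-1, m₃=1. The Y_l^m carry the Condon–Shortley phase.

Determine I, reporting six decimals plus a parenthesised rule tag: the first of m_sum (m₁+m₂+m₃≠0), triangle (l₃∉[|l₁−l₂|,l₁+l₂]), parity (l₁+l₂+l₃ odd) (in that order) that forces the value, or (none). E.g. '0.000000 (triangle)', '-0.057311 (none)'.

-0.238414 (none)

Rules hold: Σm=0, L=8 even, 3≤3≤5.
N = 3·9·7 = 189
Δ = 2!·0!·6!/9! = 1/252
Racah Σ t=1..1: t=1:−1/36 = -1/36
⇒ 3j(1 4 3; 0 0 0)² = 4/63, sgn +1
Racah Σ t=1..1: t=1:−1/48 = -1/48
⇒ 3j(1 4 3; 0 -1 1)² = 5/84, sgn -1
4πI² = N·(3j₀)²·(3jₘ)² = 5/7
I = -1·√(0.714286/4π) = -0.23841361
No selection rule forces the value: the integral is nonzero (none).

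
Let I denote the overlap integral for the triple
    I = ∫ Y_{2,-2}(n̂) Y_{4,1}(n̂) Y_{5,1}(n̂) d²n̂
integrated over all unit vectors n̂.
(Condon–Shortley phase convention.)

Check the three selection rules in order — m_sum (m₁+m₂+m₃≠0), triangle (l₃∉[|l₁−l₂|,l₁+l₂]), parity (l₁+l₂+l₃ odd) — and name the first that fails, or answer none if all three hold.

azimuthal sum: -2 + 1 + 1 = 0  ✓
2 ≤ 5 ≤ 6 (triangle on l)  ✓
L = 2 + 4 + 5 = 11 (odd)  ✗

parity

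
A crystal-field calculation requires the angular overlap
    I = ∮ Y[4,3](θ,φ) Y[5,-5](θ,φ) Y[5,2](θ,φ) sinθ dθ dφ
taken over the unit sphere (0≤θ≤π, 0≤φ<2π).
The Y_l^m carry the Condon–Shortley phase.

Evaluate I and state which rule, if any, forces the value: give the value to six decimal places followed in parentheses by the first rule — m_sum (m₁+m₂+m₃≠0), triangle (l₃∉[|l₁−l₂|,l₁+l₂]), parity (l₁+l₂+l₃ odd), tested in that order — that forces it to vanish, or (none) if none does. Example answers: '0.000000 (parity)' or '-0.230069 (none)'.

Checks pass: Σm=0; 14 even; l₃=5∈[1,9].
(2·4+1)(2·5+1)(2·5+1) = 1089
Δ: 4! 4! 6! / 15! → 1/3153150
sum: t=0:+1/69120 t=1:−1/1728 t=2:+1/576 t=3:−1/1728 t=4:+1/69120 = 7/11520
3j²(4 5 5; 0 0 0) = Δ·Π!·Σ² = 2/143  (sign -1)
sum: t=0:+1/103680 = 1/103680
3j²(4 5 5; 3 -5 2) = Δ·Π!·Σ² = 7/429  (sign -1)
combine: 4πI² = 1089·2/143·7/429 = 42/169
take √, sign +1: I = 0.14062948
No selection rule forces the value: the integral is nonzero (none).

0.140629 (none)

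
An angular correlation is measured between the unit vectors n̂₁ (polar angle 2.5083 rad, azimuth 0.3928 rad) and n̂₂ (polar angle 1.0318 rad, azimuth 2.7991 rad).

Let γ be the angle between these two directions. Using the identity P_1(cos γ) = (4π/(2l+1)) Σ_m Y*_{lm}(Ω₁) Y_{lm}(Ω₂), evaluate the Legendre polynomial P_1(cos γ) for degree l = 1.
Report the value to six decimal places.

Term-by-term m-sum for l=1 (normalisation 4π/3 = 4.188790):
  m=-1: Y*=+0.188892+0.078264i  Y=-0.279290-0.099579i  product -0.044962-0.040668i
  m=+0: Y*=-0.393854-0.000000i  Y=+0.250787+0.000000i  product -0.098774-0.000000i
  m=+1: Y*=-0.188892+0.078264i  Y=+0.279290-0.099579i  product -0.044962+0.040668i
Accumulated sum -0.188698+0.000000i; after 4π/(2l+1) scaling, -0.790418+0.000000i ⇒ P_1 = -0.790418

-0.790418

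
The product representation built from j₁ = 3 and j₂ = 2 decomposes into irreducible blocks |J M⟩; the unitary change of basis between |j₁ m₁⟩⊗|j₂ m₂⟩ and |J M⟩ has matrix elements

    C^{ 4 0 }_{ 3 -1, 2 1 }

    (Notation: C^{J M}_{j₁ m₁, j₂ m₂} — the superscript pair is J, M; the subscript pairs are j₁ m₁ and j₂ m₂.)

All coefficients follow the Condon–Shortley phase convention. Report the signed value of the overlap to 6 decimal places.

j₁+j₂−J=1  J+j₁−j₂=5  J−j₁+j₂=3  j₁+j₂+J+1=10
(j₁±m₁, j₂±m₂, J±M) = (2,4,3,1,4,4)
P² = 10368/35
sum k=0..1:
  [0] +1/144 = 1/144
  [1] −1/24 = -1/24
S = -5/144
C² = P²·S² = 5/14 ; C = -0.597614

−√(5/14) = -0.597614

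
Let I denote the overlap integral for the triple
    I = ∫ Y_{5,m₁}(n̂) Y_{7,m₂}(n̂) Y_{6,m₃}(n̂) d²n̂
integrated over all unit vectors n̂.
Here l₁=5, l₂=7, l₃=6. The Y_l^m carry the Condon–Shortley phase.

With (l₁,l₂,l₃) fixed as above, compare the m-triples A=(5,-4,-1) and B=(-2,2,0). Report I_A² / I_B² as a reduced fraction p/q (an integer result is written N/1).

Shared (l₁,l₂,l₃)=(5,7,6): N and (l;000)² cancel in I_A²/I_B².
A: Δ = 6!·4!·8!/19! = 1/174594420; Racah Σ t=0..0: t=0:+1/12441600 = 1/12441600; ⇒ 3j(5 7 6; 5 -4 -1)² = 245/12597, sgn -1
B: Δ = 6!·4!·8!/19! = 1/174594420; Racah Σ t=3..6: t=3:−1/1244160 t=4:+1/207360 t=5:−1/276480 t=6:+1/3110400 = 1/1382400; ⇒ 3j(5 7 6; -2 2 0)² = 189/92378, sgn +1
I_A²/I_B² = (245/12597)/(189/92378) = 770/81

770/81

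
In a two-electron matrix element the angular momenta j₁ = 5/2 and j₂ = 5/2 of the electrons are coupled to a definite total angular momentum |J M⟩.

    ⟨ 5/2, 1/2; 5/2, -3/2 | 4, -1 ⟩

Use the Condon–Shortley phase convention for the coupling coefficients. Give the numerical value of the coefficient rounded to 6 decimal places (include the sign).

triangle: 1!*4!*4!/10! = 576/3628800
(j±m)!: 3!*2!*1!*4!*3!*5! = 207360
prefactor² = (2J+1)*Δ*N² = 10368/35
  k=0: +1/(0!*1!*2!*1!*2!*3!) = 1/24
  k=1: −1/(1!*0!*1!*0!*3!*4!) = -1/144
Σ = 5/144  ⇒  CG² = 10368/35*(5/144)² = 5/14
CG = +√(5/14) = +0.597614

+0.597614  (= +√(5/14))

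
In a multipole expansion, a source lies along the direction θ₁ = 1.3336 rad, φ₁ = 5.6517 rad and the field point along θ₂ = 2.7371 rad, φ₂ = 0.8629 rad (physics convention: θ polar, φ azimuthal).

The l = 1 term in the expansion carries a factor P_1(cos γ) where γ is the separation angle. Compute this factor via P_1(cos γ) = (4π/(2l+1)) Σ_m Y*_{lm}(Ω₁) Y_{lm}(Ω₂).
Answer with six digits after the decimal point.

Summing Y*_{l m}(θ₁,φ₁)·Y_{l m}(θ₂,φ₂) over m ∈ [−1, 1]; prefactor 4π/(2·1+1) = 4.188790:
  term(m=-1) = +0.003486-0.045528i   from Y*(Ω₁)=+0.271058-0.198250i, Y(Ω₂)=+0.088413-0.103301i
  term(m=+0) = -0.051570+0.000000i   from Y*(Ω₁)=+0.114811-0.000000i, Y(Ω₂)=-0.449173+0.000000i
  term(m=+1) = +0.003486+0.045528i   from Y*(Ω₁)=-0.271058-0.198250i, Y(Ω₂)=-0.088413-0.103301i
Σ over m = -0.044599+0.000000i; ×(4π/3) → -0.186815+0.000000i. Real part: -0.186815

-0.186815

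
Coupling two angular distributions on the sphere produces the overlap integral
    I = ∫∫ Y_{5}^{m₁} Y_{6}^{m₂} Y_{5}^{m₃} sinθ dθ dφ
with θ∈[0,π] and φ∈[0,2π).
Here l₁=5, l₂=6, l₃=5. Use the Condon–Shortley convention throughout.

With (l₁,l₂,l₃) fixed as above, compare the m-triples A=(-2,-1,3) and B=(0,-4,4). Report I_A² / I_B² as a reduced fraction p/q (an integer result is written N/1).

Same 5,6,5: normalisation and zero-m 3j drop out of the ratio.
A: Δ: 6! 4! 6! / 17! → 1/28588560; sum: t=3:−1/41472 t=4:+1/34560 t=5:−1/345600 = 1/518400; 3j²(5 6 5; -2 -1 3) = Δ·Π!·Σ² = 7/36465  (sign +1)
B: Δ: 6! 4! 6! / 17! → 1/28588560; sum: t=1:−1/345600 t=2:+1/207360 = 1/518400; 3j²(5 6 5; 0 -4 4) = Δ·Π!·Σ² = 12/2431  (sign -1)
I_A²/I_B² = (7/36465)/(12/2431) = 7/180

7/180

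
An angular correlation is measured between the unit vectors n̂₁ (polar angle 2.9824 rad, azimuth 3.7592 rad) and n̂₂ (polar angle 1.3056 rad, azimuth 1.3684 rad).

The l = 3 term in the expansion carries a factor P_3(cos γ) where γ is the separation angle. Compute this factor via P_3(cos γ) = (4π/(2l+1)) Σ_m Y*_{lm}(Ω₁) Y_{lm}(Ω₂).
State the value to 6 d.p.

0.428667

Term-by-term m-sum for l=3 (normalisation 4π/7 = 1.795196):
  m=-3: Y*=+0.000463-0.001596i  Y=-0.213948+0.307953i  product +0.000393+0.000484i
  m=-2: Y*=-0.008350-0.023942i  Y=-0.229300-0.098244i  product -0.000437+0.006310i
  m=-1: Y*=-0.161819-0.114941i  Y=-0.041160+0.200578i  product +0.029715-0.027726i
  m=+0: Y*=-0.690621-0.000000i  Y=-0.259832+0.000000i  product +0.179445+0.000000i
  m=+1: Y*=+0.161819-0.114941i  Y=+0.041160+0.200578i  product +0.029715+0.027726i
  m=+2: Y*=-0.008350+0.023942i  Y=-0.229300+0.098244i  product -0.000437-0.006310i
  m=+3: Y*=-0.000463-0.001596i  Y=+0.213948+0.307953i  product +0.000393-0.000484i
Total Σ_m = +0.238786-0.000000i. Multiply by 1.795196: +0.428667-0.000000i. P_3(cos γ) = 0.428667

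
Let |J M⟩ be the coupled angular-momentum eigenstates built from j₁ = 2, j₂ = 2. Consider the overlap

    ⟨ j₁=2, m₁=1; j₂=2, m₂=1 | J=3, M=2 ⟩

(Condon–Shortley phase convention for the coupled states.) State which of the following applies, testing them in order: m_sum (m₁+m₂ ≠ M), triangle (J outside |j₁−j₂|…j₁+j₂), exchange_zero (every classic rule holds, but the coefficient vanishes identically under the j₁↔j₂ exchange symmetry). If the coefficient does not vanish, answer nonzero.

exchange_zero

m-sum: m₁+m₂ = 1+1 = 2, M = 2  ✓
triangle: |j₁−j₂| = 0 ≤ J = 3 ≤ j₁+j₂ = 4  ✓
exchange: j₁=j₂ and m₁=m₂, and (−1)^(j₁+j₂−J) = (−1)^1 = −1 forces ⟨j₁m₁;j₂m₂|JM⟩ = −⟨j₂m₂;j₁m₁|JM⟩ = −⟨j₁m₁;j₂m₂|JM⟩ ⇒ the coefficient vanishes identically
Racah sum check: Σ_k collapses to 0 ⇒ CG = 0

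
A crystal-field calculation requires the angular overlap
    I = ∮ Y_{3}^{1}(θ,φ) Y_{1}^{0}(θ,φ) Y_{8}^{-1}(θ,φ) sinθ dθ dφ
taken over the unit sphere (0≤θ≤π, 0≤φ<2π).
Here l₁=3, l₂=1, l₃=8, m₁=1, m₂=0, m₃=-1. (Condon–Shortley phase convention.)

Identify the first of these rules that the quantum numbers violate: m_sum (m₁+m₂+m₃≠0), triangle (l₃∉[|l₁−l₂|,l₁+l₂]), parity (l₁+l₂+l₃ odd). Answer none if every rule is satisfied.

Σmᵢ = 0  ✓
l₃∈[|l₁−l₂|,l₁+l₂]=[2,4] required, l₃=8 fails  ✗
Σlᵢ = 12 ⇒ even

triangle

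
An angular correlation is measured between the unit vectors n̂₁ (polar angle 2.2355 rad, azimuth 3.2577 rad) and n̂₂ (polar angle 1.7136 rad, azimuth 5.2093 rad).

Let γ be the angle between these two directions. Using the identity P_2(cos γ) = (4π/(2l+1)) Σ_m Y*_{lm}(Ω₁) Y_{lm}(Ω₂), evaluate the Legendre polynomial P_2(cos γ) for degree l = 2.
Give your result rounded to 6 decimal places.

Term-by-term m-sum for l=2 (normalisation 4π/5 = 2.513274):
  term(m=-2) = -0.06554 + 0.06250j   from Y*(Ω₁)=0.23288 + 0.05507j, Y(Ω₂)=-0.20644 + 0.31719j
  term(m=-1) = -0.01517 - 0.03790j   from Y*(Ω₁)=0.37255 + 0.04345j, Y(Ω₂)=-0.05188 - 0.09567j
  term(m=+0) = -0.01321 + 0.00000j   from Y*(Ω₁)=0.04460 + 0.00000j, Y(Ω₂)=-0.29623 + 0.00000j
  term(m=+1) = -0.01517 + 0.03790j   from Y*(Ω₁)=-0.37255 + 0.04345j, Y(Ω₂)=0.05188 - 0.09567j
  term(m=+2) = -0.06554 - 0.06250j   from Y*(Ω₁)=0.23288 - 0.05507j, Y(Ω₂)=-0.20644 - 0.31719j
Total Σ_m = -0.17464 + 0.00000j. Multiply by 2.513274: -0.43893 + 0.00000j. P_2(cos γ) = -0.438930

-0.438930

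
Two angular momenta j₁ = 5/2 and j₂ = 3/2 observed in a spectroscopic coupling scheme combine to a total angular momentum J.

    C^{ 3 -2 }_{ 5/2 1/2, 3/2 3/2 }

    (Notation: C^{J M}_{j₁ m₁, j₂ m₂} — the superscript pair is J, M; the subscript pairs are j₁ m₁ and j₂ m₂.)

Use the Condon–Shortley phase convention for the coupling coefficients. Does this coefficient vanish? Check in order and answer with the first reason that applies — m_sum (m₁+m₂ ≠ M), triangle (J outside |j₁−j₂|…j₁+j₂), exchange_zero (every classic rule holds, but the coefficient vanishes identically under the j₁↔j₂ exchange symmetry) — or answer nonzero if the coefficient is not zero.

m_sum

m-sum: m₁+m₂ = 1/2+3/2 = 2, M = -2  ✗ ⇒ coefficient is 0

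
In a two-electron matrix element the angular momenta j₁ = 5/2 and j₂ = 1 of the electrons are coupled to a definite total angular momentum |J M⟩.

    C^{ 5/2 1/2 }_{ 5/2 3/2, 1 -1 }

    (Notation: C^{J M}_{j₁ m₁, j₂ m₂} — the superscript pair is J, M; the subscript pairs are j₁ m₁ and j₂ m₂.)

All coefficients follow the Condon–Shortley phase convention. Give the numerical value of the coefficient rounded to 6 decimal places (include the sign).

+√(16/35) = +0.676123

triangle: 1!*4!*1!/7! = 24/5040
(j±m)!: 4!*1!*0!*2!*3!*2! = 576
prefactor² = (2J+1)*Δ*N² = 576/35
  k=0: +1/(0!*1!*1!*0!*3!*1!) = 1/6
Σ = 1/6  ⇒  CG² = 576/35*(1/6)² = 16/35
CG = +√(16/35) = +0.676123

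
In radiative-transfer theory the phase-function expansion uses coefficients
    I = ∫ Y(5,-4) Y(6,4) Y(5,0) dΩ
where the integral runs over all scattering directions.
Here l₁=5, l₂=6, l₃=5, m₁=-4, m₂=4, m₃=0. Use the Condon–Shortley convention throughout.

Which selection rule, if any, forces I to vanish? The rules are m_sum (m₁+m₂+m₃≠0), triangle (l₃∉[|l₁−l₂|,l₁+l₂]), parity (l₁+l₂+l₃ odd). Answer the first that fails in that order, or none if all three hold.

none

azimuthal sum: -4 + 4 + 0 = 0  ✓
1 ≤ 5 ≤ 11 (triangle on l)  ✓
L = 5 + 6 + 5 = 16 (even)  ✓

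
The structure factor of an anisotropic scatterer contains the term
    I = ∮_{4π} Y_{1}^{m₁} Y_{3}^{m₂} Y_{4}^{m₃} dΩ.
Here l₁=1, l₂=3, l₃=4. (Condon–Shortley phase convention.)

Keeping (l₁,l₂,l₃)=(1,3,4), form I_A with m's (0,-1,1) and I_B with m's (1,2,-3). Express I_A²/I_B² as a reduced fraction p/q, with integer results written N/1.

l's match ⇒ only the (l;m) 3-j factors differ between A and B.
A: triangle coeff Δ(1,3,4) = 1/252; Σ_t [0,0]: t=0:+1/48 = 1/48; (3j)²=5/84 [(1 3 4; 0 -1 1)], sign=-1
B: triangle coeff Δ(1,3,4) = 1/252; Σ_t [0,0]: t=0:+1/240 = 1/240; (3j)²=1/12 [(1 3 4; 1 2 -3)], sign=-1
I_A²/I_B² = (5/84)/(1/12) = 5/7

5/7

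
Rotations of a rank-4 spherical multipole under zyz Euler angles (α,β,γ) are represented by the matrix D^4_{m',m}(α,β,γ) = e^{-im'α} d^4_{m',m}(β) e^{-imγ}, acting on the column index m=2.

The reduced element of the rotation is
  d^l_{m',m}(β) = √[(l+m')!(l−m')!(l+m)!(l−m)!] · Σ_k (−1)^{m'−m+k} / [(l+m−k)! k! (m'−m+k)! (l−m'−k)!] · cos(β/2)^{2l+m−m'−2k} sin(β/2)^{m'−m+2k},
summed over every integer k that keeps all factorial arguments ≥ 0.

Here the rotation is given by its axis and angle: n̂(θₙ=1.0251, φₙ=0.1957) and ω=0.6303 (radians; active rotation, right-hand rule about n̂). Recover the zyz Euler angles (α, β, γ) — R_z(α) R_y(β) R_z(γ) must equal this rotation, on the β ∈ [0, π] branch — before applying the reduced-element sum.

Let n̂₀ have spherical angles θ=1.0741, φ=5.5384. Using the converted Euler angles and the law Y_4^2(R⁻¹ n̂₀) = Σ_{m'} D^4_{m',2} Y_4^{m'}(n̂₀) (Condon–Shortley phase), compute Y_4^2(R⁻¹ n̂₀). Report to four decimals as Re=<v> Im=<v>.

Re=-0.0171 Im=-0.4119

Axis–angle → zyz. n̂ = (sinθₙcosφₙ, sinθₙsinφₙ, cosθₙ) = (+0.838450, +0.166212, +0.519013), ω = 0.6303.
R = I cosω + sinω [n̂]ₓ + (1−cosω) n̂n̂ᵀ gives
  R = [+0.942931, -0.279122, +0.181580; +0.332678, +0.813159, -0.477596; -0.014346, +0.510748, +0.859611]
β = atan2(√(R₁₃²+R₂₃²), R₃₃) = 0.536289; α = atan2(R₂₃, R₁₃) mod 2π = 5.075708; γ = atan2(R₃₂, −R₃₁) mod 2π = 1.542715
Need the full column D^4_{m',2} for m'=−4..4 at α=5.0757, β=0.5363, γ=1.5427.
cos(β/2)=0.964264, sin(β/2)=0.264943
d^4_{-4,2}: single k=6 term ⇒ +0.001702;  D = -0.000104-0.001698i
d^4_{-3,2}: k∈[5..6] ⇒ +0.013138 -0.000331 = +0.012807;  D = +0.011670-0.005277i
d^4_{-2,2}: k∈[4..6] ⇒ +0.063897 -0.003859 +0.000024 = +0.060062;  D = +0.042581+0.042360i
d^4_{-1,2}: k∈[3..5] ⇒ +0.219255 -0.024829 +0.000375 = +0.194802;  D = -0.079340+0.177912i
d^4_{0,2}: k∈[2..4] ⇒ +0.535304 -0.107766 +0.003051 = +0.430590;  D = -0.429911-0.024170i
d^4_{1,2}: k∈[1..3] ⇒ +0.871285 -0.328883 +0.016552 = +0.558954;  D = -0.168999-0.532794i
d^4_{2,2}: k∈[0..2] ⇒ +0.747426 -0.677113 +0.063897 = +0.134211;  D = +0.105158-0.083393i
d^4_{3,2}: k∈[0..1] ⇒ -0.768401 +0.174029 = -0.594373;  D = -0.510712-0.304059i
d^4_{4,2}: single k=0 term ⇒ +0.298579;  D = -0.051598+0.294086i
Y_4^{m'}(θ=1.0741,φ=5.5384) and Σ D·Y over m':
  (-0.0001-0.0017i)·(-0.2609+0.0428i)  (+0.0117-0.0053i)·(-0.2496+0.3193i)  (+0.0426+0.0424i)·(+0.0124+0.1519i)  (-0.0793+0.1779i)·(-0.2055-0.1895i)  (-0.4299-0.0242i)·(-0.2124+0.0000i)  (-0.1690-0.5328i)·(+0.2055-0.1895i)  (+0.1052-0.0834i)·(+0.0124-0.1519i)  (-0.5107-0.3041i)·(+0.2496+0.3193i)  (-0.0516+0.2941i)·(-0.2609-0.0428i)
Y_4^2(R⁻¹ n̂) = -0.017149-0.411912i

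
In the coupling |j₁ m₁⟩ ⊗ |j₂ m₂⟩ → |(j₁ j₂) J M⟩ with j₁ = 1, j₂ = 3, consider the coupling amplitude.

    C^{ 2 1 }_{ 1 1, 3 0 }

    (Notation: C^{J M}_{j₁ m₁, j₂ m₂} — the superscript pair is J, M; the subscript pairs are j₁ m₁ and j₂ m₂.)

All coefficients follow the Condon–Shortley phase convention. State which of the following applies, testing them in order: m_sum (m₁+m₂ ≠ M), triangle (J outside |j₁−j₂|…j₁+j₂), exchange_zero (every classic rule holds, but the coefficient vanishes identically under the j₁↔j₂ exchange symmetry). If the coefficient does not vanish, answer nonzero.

nonzero

m-sum: m₁+m₂ = 1+0 = 1, M = 1  ✓
triangle: |j₁−j₂| = 2 ≤ J = 2 ≤ j₁+j₂ = 4  ✓
exchange: j₁≠j₂ or m₁≠m₂ — the exchange symmetry imposes no constraint here
value check: CG = +√(1/7) = +0.377964 ≠ 0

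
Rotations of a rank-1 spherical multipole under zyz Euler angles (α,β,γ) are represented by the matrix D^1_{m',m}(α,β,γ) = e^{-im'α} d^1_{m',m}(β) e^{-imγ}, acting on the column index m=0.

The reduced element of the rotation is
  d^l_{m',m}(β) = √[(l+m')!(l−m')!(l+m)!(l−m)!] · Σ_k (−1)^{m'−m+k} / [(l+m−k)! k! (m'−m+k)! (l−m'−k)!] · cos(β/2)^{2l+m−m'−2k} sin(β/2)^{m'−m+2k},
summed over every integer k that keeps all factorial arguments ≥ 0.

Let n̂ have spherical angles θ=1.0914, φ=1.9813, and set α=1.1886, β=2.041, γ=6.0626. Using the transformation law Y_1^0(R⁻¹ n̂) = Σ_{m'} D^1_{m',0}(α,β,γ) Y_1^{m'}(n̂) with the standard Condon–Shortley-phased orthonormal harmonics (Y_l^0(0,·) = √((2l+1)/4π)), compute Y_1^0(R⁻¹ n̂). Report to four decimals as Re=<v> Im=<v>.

Re=0.1692 Im=0.0000

Need the full column D^1_{m',0} for m'=−1..1 at α=1.1886, β=2.0410, γ=6.0626.
cos(β/2)=0.522940, sin(β/2)=0.852370
d^1_{-1,0}: single k=1 term ⇒ +0.630369;  D = +0.235102+0.584886i
d^1_{0,0}: k∈[0..1] ⇒ +0.273466 -0.726534 = -0.453068;  D = -0.453068+0.000000i
d^1_{1,0}: single k=0 term ⇒ -0.630369;  D = -0.235102+0.584886i
Y_1^{m'}(θ=1.0914,φ=1.9813) and Σ D·Y over m':
  (+0.2351+0.5849i)·(-0.1223-0.2811i)  (-0.4531+0.0000i)·(+0.2254+0.0000i)  (-0.2351+0.5849i)·(+0.1223-0.2811i)
Y_1^0(R⁻¹ n̂) = +0.169172+0.000000i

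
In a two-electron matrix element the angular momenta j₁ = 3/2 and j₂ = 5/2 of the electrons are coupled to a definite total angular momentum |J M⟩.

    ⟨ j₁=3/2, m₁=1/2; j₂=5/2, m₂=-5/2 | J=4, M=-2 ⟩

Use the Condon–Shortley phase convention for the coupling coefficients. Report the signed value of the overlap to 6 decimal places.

+0.327327

√[9·0!3!5!/9! · 2!1!0!5!2!6!] = √(43200/7)
  +(−1)^0/∏(0,0,1,0,2,5)! = 1/240  (running 1/240)
⟨..|..⟩ = √(43200/7)·(1/240) = +0.327327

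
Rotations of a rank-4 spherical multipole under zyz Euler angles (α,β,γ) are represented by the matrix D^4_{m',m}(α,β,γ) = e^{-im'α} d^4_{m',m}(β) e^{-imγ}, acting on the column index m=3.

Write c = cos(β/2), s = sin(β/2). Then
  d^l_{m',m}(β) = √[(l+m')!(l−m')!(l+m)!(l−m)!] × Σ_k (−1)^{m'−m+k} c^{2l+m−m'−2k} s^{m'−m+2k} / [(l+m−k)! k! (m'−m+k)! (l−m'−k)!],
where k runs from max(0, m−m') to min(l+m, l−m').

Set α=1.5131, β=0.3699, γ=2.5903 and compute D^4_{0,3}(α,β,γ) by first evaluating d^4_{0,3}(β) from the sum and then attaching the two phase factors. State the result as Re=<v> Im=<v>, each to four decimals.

First d^4_{0,3}(β=0.3699), then the phase factors e^{-i(0)α} and e^{-i(3)γ}:
c=cos(0.369900/2)=0.982945, s=sin(0.369900/2)=0.183897; N=√[24·24·5040·1]=1703.830978
The bounds max(0,m−m')=3 and min(l+m,l−m')=4 give 2 terms
  k=3: (−1)^0·1703.8310/(144)·0.9829^5·0.1839^3 = +0.067521
  k=4: (−1)^1·1703.8310/(144)·0.9829^3·0.1839^5 = -0.002363
d^4_{0,3}(0.3699) = +0.067521 -0.002363 = +0.065157
Phases: e^{-i·(0)·1.5131}=+1.000000+0.000000i, e^{-i·(3)·2.5903}=+0.082986-0.996551i ⇒ D=+0.005407-0.064933i

Re=0.0054 Im=-0.0649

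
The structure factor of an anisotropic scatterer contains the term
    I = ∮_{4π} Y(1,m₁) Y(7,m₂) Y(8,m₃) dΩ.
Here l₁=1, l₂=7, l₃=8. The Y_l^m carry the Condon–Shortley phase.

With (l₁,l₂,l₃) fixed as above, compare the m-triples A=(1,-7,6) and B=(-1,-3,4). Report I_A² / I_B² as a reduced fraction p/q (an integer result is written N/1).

Same 1,7,8: normalisation and zero-m 3j drop out of the ratio.
A: Δ: 0! 2! 14! / 17! → 1/2040; sum: t=0:+1/174356582400 = 1/174356582400; 3j²(1 7 8; 1 -7 6) = Δ·Π!·Σ² = 1/2040  (sign +1)
B: Δ: 0! 2! 14! / 17! → 1/2040; sum: t=0:+1/174182400 = 1/174182400; 3j²(1 7 8; -1 -3 4) = Δ·Π!·Σ² = 11/340  (sign +1)
I_A²/I_B² = (1/2040)/(11/340) = 1/66

1/66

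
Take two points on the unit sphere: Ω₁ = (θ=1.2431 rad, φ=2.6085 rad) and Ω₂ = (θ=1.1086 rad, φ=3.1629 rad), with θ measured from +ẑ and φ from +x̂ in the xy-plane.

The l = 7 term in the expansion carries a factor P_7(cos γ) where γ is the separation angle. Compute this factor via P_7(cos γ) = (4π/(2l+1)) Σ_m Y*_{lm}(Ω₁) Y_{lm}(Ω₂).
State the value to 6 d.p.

-0.408957

Summing Y*_{l m}(θ₁,φ₁)·Y_{l m}(θ₂,φ₂) over m ∈ [−7, 7]; prefactor 4π/(2·7+1) = 0.837758:
  term(m=-7) = (-0.058001, 0.052876)   from Y*(Ω₁)=(0.283349, -0.189741), Y(Ω₂)=(-0.227600, 0.034201)
  term(m=-6) = (-0.182924, 0.034196)   from Y*(Ω₁)=(-0.433058, 0.024695), Y(Ω₂)=(0.425519, -0.054698)
  term(m=-5) = (-0.030156, -0.011682)   from Y*(Ω₁)=(0.086028, 0.044365), Y(Ω₂)=(-0.332214, 0.035528)
  term(m=-4) = (-0.016486, -0.021831)   from Y*(Ω₁)=(0.167096, 0.265592), Y(Ω₂)=(-0.086866, 0.007422)
  term(m=-3) = (-0.007074, -0.076338)   from Y*(Ω₁)=(-0.006157, -0.216117), Y(Ω₂)=(0.353871, -0.022651)
  term(m=-2) = (-0.007043, 0.014145)   from Y*(Ω₁)=(0.112159, -0.203075), Y(Ω₂)=(-0.068050, 0.002902)
  term(m=-1) = (0.068866, -0.042640)   from Y*(Ω₁)=(-0.216147, 0.127544), Y(Ω₂)=(-0.322666, 0.006876)
  term(m=+0) = (-0.022521, -0.000000)   from Y*(Ω₁)=(-0.205006, -0.000000), Y(Ω₂)=(0.109856, 0.000000)
  term(m=+1) = (0.068866, 0.042640)   from Y*(Ω₁)=(0.216147, 0.127544), Y(Ω₂)=(0.322666, 0.006876)
  term(m=+2) = (-0.007043, -0.014145)   from Y*(Ω₁)=(0.112159, 0.203075), Y(Ω₂)=(-0.068050, -0.002902)
  term(m=+3) = (-0.007074, 0.076338)   from Y*(Ω₁)=(0.006157, -0.216117), Y(Ω₂)=(-0.353871, -0.022651)
  term(m=+4) = (-0.016486, 0.021831)   from Y*(Ω₁)=(0.167096, -0.265592), Y(Ω₂)=(-0.086866, -0.007422)
  term(m=+5) = (-0.030156, 0.011682)   from Y*(Ω₁)=(-0.086028, 0.044365), Y(Ω₂)=(0.332214, 0.035528)
  term(m=+6) = (-0.182924, -0.034196)   from Y*(Ω₁)=(-0.433058, -0.024695), Y(Ω₂)=(0.425519, 0.054698)
  term(m=+7) = (-0.058001, -0.052876)   from Y*(Ω₁)=(-0.283349, -0.189741), Y(Ω₂)=(0.227600, 0.034201)
Total Σ_m = (-0.488157, -0.000000). Multiply by 0.837758: (-0.408957, -0.000000). P_7(cos γ) = -0.408957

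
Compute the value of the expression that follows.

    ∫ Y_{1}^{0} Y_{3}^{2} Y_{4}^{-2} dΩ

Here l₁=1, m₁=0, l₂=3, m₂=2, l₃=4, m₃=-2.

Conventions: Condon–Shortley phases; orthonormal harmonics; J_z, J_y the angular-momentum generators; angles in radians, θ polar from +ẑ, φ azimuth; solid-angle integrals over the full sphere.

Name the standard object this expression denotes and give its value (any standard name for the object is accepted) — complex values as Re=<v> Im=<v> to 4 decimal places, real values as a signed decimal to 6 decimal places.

This is a Gaunt coefficient — the integral of a triple product of spherical harmonics over the sphere.
Checks pass: Σm=0; 8 even; l₃=4∈[2,4].
(2·1+1)(2·3+1)(2·4+1) = 189
Δ: 0! 2! 6! / 9! → 1/252
sum: t=0:+1/36 = 1/36
3j²(1 3 4; 0 0 0) = Δ·Π!·Σ² = 4/63  (sign +1)
sum: t=0:+1/120 = 1/120
3j²(1 3 4; 0 2 -2) = Δ·Π!·Σ² = 1/21  (sign +1)
combine: 4πI² = 189·4/63·1/21 = 4/7
take √, sign +1: I = 0.21324362

Gaunt coefficient, +0.213244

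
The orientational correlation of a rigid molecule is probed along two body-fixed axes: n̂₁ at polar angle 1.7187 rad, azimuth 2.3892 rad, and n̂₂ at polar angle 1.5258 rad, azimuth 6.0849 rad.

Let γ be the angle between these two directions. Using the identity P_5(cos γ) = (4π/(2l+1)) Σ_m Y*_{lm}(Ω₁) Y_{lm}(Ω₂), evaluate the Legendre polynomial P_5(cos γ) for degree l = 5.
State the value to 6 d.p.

0.296272

Term-by-term m-sum for l=5 (normalisation 4π/11 = 1.142397):
  m=-5: Y*=+0.357477-0.255406i  Y=+0.252827+0.386428i  product +0.189076+0.073565i
  m=-4: Y*=+0.205196+0.027249i  Y=+0.046133+0.046853i  product +0.008190+0.010871i
  m=-3: Y*=-0.170675-0.208325i  Y=-0.280450-0.189756i  product +0.008335+0.090811i
  m=-2: Y*=+0.015067-0.227911i  Y=-0.069748-0.029208i  product -0.007708+0.015456i
  m=-1: Y*=-0.163248+0.152812i  Y=+0.304830+0.061248i  product -0.059122+0.036583i
  m=+0: Y*=-0.232829-0.000000i  Y=+0.078165+0.000000i  product -0.018199-0.000000i
  m=+1: Y*=+0.163248+0.152812i  Y=-0.304830+0.061248i  product -0.059122-0.036583i
  m=+2: Y*=+0.015067+0.227911i  Y=-0.069748+0.029208i  product -0.007708-0.015456i
  m=+3: Y*=+0.170675-0.208325i  Y=+0.280450-0.189756i  product +0.008335-0.090811i
  m=+4: Y*=+0.205196-0.027249i  Y=+0.046133-0.046853i  product +0.008190-0.010871i
  m=+5: Y*=-0.357477-0.255406i  Y=-0.252827+0.386428i  product +0.189076-0.073565i
Accumulated sum +0.259342+0.000000i; after 4π/(2l+1) scaling, +0.296272+0.000000i ⇒ P_5 = 0.296272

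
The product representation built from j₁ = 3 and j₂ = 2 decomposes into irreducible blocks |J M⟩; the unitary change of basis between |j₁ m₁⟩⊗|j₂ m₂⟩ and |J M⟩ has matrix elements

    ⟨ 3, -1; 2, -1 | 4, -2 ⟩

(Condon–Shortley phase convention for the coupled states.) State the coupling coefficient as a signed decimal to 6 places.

+√(1/28) ≈ +0.188982

j₁+j₂−J=1  J+j₁−j₂=5  J−j₁+j₂=3  j₁+j₂+J+1=10
(j₁±m₁, j₂±m₂, J±M) = (2,4,1,3,2,6)
P² = 5184/7
sum k=0..1:
  [0] +1/48 = 1/48
  [1] −1/72 = -1/72
S = 1/144
C² = P²·S² = 1/28 ; C = +0.188982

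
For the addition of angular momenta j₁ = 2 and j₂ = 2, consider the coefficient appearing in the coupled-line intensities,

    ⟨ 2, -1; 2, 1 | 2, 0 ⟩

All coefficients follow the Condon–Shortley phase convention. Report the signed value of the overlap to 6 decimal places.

triangle: 2!×2!×2!/7! = 8/5040
(j±m)!: 1!×3!×3!×1!×2!×2! = 144
prefactor² = (2J+1)×Δ×N² = 8/7
  k=1: −1/(1!×1!×2!×2!×0!×0!) = -1/4
  k=2: +1/(2!×0!×1!×1!×1!×1!) = 1/2
Σ = 1/4  ⇒  CG² = 8/7×(1/4)² = 1/14
CG = +√(1/14) = +0.267261

+0.267261  (= +√(1/14))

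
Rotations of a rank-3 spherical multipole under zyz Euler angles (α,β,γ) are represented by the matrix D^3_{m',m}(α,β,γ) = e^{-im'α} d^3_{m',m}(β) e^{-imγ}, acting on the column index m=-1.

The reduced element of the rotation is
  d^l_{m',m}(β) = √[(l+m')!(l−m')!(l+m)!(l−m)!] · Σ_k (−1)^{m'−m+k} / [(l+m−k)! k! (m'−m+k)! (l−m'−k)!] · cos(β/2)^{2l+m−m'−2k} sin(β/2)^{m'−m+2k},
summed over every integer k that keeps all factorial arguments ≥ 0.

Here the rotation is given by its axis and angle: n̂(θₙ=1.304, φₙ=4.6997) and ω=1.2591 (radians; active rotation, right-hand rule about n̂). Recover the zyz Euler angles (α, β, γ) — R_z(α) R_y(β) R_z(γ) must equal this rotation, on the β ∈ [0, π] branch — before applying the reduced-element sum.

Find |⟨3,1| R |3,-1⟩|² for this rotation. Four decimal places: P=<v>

Axis–angle → zyz. n̂ = (sinθₙcosφₙ, sinθₙsinφₙ, cosθₙ) = (-0.012240, -0.964543, +0.263642), ω = 1.2591.
R = I cosω + sinω [n̂]ₓ + (1−cosω) n̂n̂ᵀ gives
  R = [+0.306778, -0.242754, -0.920303; +0.259124, +0.951705, -0.164659; +0.915829, -0.187959, +0.354865]
β = atan2(√(R₁₃²+R₂₃²), R₃₃) = 1.208027; α = atan2(R₂₃, R₁₃) mod 2π = 3.318638; γ = atan2(R₃₂, −R₃₁) mod 2π = 3.344016
Split into d^3_{1,-1}(β=1.2080) × two z-phases.
Half-angle: c=0.823063, s=0.567950. N=√(24·2·2·24)=48.000000
Admissible k: 0..2 (factorial args all ≥0)
  k=0: (−1)^2·48.0000/(8)·0.8231^4·0.5680^2 = +0.888186
  k=1: (−1)^3·48.0000/(6)·0.8231^2·0.5680^4 = -0.563894
  k=2: (−1)^4·48.0000/(48)·0.8231^0·0.5680^6 = +0.033563
d^3_{1,-1}(1.2080) = +0.888186 -0.563894 +0.033563 = +0.357855
|D^3_{1,-1}|² = |d^3_{1,-1}(β)|² = (+0.357855)² = 0.128060 (the z-rotation phases have unit modulus)

P=0.1281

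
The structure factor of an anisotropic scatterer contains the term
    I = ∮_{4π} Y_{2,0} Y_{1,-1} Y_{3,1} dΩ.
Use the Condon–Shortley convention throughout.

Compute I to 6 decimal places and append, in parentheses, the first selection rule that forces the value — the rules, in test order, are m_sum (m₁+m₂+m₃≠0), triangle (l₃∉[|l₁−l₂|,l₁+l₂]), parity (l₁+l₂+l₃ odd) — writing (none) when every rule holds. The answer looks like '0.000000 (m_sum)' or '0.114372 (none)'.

-0.202301 (none)

m-sum 0 ✓  L=6 even ✓  1≤3≤3 ✓
Π(2lᵢ+1) = 5×3×7 = 105
triangle coeff Δ(2,1,3) = 1/105
Σ_t [0,0]: t=0:+1/4 = 1/4
(3j)²=3/35 [(2 1 3; 0 0 0)], sign=-1
Σ_t [0,0]: t=0:+1/8 = 1/8
(3j)²=2/35 [(2 1 3; 0 -1 1)], sign=+1
⇒ 4πI² = 18/35
I = (-1)√(18/35/(4π)) = -0.20230066
No selection rule forces the value: the integral is nonzero (none).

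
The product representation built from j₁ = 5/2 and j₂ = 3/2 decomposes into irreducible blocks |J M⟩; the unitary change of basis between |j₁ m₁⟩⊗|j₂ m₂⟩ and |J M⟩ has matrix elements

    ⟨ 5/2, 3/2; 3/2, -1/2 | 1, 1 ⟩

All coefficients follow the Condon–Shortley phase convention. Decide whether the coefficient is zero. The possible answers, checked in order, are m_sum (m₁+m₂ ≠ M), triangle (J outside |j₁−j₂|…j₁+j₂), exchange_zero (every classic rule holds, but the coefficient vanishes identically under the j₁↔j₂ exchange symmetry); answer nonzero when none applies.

nonzero

m-sum: m₁+m₂ = 3/2+(-1/2) = 1, M = 1  ✓
triangle: |j₁−j₂| = 1 ≤ J = 1 ≤ j₁+j₂ = 4  ✓
exchange: j₁≠j₂ or m₁≠m₂ — the exchange symmetry imposes no constraint here
value check: CG = −√(3/10) = -0.547723 ≠ 0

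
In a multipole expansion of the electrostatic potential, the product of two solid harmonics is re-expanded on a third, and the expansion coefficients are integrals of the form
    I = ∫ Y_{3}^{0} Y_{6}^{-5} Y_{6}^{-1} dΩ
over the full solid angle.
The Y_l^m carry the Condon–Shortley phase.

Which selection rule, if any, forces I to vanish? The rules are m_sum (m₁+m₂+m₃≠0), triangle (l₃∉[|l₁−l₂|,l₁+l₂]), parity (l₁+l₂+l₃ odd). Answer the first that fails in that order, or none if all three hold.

Σmᵢ = -6  ✗
l₃∈[|l₁−l₂|,l₁+l₂]=[3,9], have l₃=6
Σlᵢ = 15 ⇒ odd

m_sum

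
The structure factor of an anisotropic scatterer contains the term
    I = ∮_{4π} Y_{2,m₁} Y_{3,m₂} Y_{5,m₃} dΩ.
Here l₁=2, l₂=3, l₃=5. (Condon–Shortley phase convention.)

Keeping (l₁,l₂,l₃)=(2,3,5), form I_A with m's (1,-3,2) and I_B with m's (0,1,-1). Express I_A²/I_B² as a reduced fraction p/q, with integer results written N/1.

7/90

Shared (l₁,l₂,l₃)=(2,3,5): N and (l;000)² cancel in I_A²/I_B².
A: Δ = 0!·4!·6!/11! = 1/2310; Racah Σ t=0..0: t=0:+1/4320 = 1/4320; ⇒ 3j(2 3 5; 1 -3 2)² = 1/330, sgn -1
B: Δ = 0!·4!·6!/11! = 1/2310; Racah Σ t=0..0: t=0:+1/192 = 1/192; ⇒ 3j(2 3 5; 0 1 -1)² = 3/77, sgn +1
I_A²/I_B² = (1/330)/(3/77) = 7/90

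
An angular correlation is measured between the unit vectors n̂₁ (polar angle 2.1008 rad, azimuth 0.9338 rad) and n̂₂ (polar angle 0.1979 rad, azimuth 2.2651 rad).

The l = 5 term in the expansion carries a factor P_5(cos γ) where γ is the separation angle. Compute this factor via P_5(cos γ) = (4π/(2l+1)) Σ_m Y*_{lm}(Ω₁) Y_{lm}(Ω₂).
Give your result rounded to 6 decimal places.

-0.181673

Addition theorem: P_5(cos γ) = (4π/11) Σ_m Y*_{lm}(Ω₁) Y_{lm}(Ω₂), m = −5…5:
  term(m=-5) = (0.000028, -0.000011)   from Y*(Ω₁)=(-0.009626, -0.221716), Y(Ω₂)=(0.000044, 0.000129)
  term(m=-4) = (-0.000509, -0.000723)   from Y*(Ω₁)=(0.340849, 0.230003), Y(Ω₂)=(-0.002009, -0.000766)
  term(m=-3) = (-0.003826, 0.004375)   from Y*(Ω₁)=(-0.272327, 0.096391), Y(Ω₂)=(0.017538, -0.009859)
  term(m=-2) = (-0.015981, -0.008299)   from Y*(Ω₁)=(-0.043519, 0.142293), Y(Ω₂)=(-0.021927, 0.119016)
  term(m=-1) = (-0.034603, 0.141710)   from Y*(Ω₁)=(-0.198277, -0.267983), Y(Ω₂)=(-0.279989, -0.336284)
  term(m=+0) = (-0.049247, -0.000000)   from Y*(Ω₁)=(-0.072432, -0.000000), Y(Ω₂)=(0.679912, 0.000000)
  term(m=+1) = (-0.034603, -0.141710)   from Y*(Ω₁)=(0.198277, -0.267983), Y(Ω₂)=(0.279989, -0.336284)
  term(m=+2) = (-0.015981, 0.008299)   from Y*(Ω₁)=(-0.043519, -0.142293), Y(Ω₂)=(-0.021927, -0.119016)
  term(m=+3) = (-0.003826, -0.004375)   from Y*(Ω₁)=(0.272327, 0.096391), Y(Ω₂)=(-0.017538, -0.009859)
  term(m=+4) = (-0.000509, 0.000723)   from Y*(Ω₁)=(0.340849, -0.230003), Y(Ω₂)=(-0.002009, 0.000766)
  term(m=+5) = (0.000028, 0.000011)   from Y*(Ω₁)=(0.009626, -0.221716), Y(Ω₂)=(-0.000044, 0.000129)
Σ over m = (-0.159028, 0.000000); ×(4π/11) → (-0.181673, 0.000000). Real part: -0.181673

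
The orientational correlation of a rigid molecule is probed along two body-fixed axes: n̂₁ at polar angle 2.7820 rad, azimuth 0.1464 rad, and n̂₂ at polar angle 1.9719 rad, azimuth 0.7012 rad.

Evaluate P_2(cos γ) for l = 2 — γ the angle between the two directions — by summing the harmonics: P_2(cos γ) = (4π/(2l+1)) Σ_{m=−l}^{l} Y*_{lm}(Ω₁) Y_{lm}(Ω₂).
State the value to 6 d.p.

Expand P_2 via completeness: Σ_{m} conj(Y_{2,m}) at Ω₁ times Y_{2,m} at Ω₂ —
  [-2]  conj(Y_{2,-2})(Ω₁) = (0.045796, 0.013806) ; Y_{2,-2}(Ω₂) = (0.054871, -0.322760) ; Δ = (0.006969, -0.014024)
  [-1]  conj(Y_{2,-1})(Ω₁) = (-0.251744, -0.037121) ; Y_{2,-1}(Ω₂) = (-0.212174, 0.179147) ; Δ = (0.060064, -0.037223)
  [+0]  conj(Y_{2,0})(Ω₁) = (0.513620, -0.000000) ; Y_{2,0}(Ω₂) = (-0.171157, 0.000000) ; Δ = (-0.087910, 0.000000)
  [+1]  conj(Y_{2,1})(Ω₁) = (0.251744, -0.037121) ; Y_{2,1}(Ω₂) = (0.212174, 0.179147) ; Δ = (0.060064, 0.037223)
  [+2]  conj(Y_{2,2})(Ω₁) = (0.045796, -0.013806) ; Y_{2,2}(Ω₂) = (0.054871, 0.322760) ; Δ = (0.006969, 0.014024)
Σ over m = (0.046155, 0.000000); ×(4π/5) → (0.116001, 0.000000). Real part: 0.116001

0.116001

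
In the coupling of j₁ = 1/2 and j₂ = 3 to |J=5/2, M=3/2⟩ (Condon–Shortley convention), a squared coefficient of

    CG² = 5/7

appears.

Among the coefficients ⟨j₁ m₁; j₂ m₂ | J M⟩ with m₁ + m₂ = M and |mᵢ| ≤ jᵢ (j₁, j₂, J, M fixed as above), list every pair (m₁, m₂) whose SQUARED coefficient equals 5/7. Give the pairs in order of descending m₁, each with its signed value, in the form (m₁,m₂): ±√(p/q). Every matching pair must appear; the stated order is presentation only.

Admissible pairs with m₁+m₂ = M = 3/2: (-1/2,2), (1/2,1)
  (m₁,m₂)=(1/2,1): CG² = 2/7, CG = +√(2/7)
  (m₁,m₂)=(-1/2,2): CG² = 5/7, CG = −√(5/7)   ← matches the target
Pairs with CG² = 5/7: (-1/2,2): −√(5/7)

(-1/2,2): −√(5/7)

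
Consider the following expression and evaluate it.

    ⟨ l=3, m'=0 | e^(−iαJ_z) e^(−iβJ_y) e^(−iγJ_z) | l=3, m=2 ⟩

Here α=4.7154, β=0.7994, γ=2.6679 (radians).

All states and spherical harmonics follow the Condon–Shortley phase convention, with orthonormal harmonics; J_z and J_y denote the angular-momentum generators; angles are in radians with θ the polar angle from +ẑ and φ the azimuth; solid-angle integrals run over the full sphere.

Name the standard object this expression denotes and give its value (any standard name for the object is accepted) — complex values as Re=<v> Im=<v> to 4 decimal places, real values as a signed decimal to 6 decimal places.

Wigner D-matrix element, Re=0.2865 Im=0.3984

This is a Wigner D-matrix element — the rotation-matrix element ⟨l m'| R(α,β,γ) |l m⟩ in the angular-momentum basis.
Split into d^3_{0,2}(β=0.7994) × two z-phases.
c=cos(0.799400/2)=0.921178, s=sin(0.799400/2)=0.389142; N=√[6·6·120·1]=65.726707
Admissible k: 2..3 (factorial args all ≥0)
  k=2: (−1)^0·65.7267/(12)·0.9212^4·0.3891^2 = +0.597242
  k=3: (−1)^1·65.7267/(12)·0.9212^2·0.3891^4 = -0.106581
d^3_{0,2}(0.7994) = +0.597242 -0.106581 = +0.490661
Phases: e^{-i·(0)·4.7154}=+1.000000+0.000000i, e^{-i·(2)·2.6679}=+0.583808+0.811892i ⇒ D=+0.286452+0.398364i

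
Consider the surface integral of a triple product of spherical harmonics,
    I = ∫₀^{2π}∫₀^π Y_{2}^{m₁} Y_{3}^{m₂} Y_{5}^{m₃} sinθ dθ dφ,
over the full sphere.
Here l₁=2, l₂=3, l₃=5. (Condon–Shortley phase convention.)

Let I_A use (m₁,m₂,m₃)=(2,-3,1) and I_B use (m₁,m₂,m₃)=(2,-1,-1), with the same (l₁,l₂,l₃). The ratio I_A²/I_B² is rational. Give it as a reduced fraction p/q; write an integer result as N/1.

Same 2,3,5: normalisation and zero-m 3j drop out of the ratio.
A: Δ: 0! 4! 6! / 11! → 1/2310; sum: t=0:+1/17280 = 1/17280; 3j²(2 3 5; 2 -3 1) = Δ·Π!·Σ² = 1/2310  (sign +1)
B: Δ: 0! 4! 6! / 11! → 1/2310; sum: t=0:+1/1152 = 1/1152; 3j²(2 3 5; 2 -1 -1) = Δ·Π!·Σ² = 1/154  (sign +1)
I_A²/I_B² = (1/2310)/(1/154) = 1/15

1/15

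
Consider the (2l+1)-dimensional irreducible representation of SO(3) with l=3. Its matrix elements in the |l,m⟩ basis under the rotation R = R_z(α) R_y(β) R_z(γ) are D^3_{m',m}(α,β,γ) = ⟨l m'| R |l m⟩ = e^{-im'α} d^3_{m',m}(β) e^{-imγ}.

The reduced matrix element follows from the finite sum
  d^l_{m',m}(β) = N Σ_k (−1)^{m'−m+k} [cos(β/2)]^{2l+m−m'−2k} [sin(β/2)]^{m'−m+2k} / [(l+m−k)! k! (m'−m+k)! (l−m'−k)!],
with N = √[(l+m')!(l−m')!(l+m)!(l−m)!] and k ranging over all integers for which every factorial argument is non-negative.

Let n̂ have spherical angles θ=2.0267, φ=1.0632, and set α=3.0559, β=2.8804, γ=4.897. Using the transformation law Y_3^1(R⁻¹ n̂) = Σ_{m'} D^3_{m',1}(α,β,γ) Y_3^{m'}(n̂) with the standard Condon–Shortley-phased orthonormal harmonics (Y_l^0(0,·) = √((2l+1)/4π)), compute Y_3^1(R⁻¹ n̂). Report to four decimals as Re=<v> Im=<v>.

Re=0.1308 Im=0.0456

Need the full column D^3_{m',1} for m'=−3..3 at α=3.0559, β=2.8804, γ=4.8970.
cos(β/2)=0.130225, sin(β/2)=0.991484
d^3_{-3,1}: single k=4 term ⇒ +0.063472;  D = -0.027132-0.057380i
d^3_{-2,1}: k∈[3..4] ⇒ +0.013614 -0.394571 = -0.380957;  D = -0.132773-0.357071i
d^3_{-1,1}: k∈[2..4] ⇒ +0.001696 -0.131107 +0.949982 = +0.820571;  D = -0.219112-0.790776i
d^3_{0,1}: k∈[1..3] ⇒ +0.000129 -0.022370 +0.432231 = +0.409990;  D = +0.075259+0.403023i
d^3_{1,1}: k∈[0..2] ⇒ +0.000005 -0.002262 +0.098330 = +0.096073;  D = -0.009488-0.095604i
d^3_{2,1}: k∈[0..1] ⇒ -0.000117 +0.013614 = +0.013496;  D = +0.000178+0.013495i
d^3_{3,1}: single k=0 term ⇒ +0.001095;  D = +0.000079-0.001092i
Y_3^{m'}(θ=2.0267,φ=1.0632) and Σ D·Y over m':
  (-0.0271-0.0574i)·(-0.3016+0.0145i)  (-0.1328-0.3571i)·(+0.1913+0.3082i)  (-0.2191-0.7908i)·(-0.0043+0.0078i)  (+0.0753+0.4030i)·(+0.3337+0.0000i)  (-0.0095-0.0956i)·(+0.0043+0.0078i)  (+0.0002+0.0135i)·(+0.1913-0.3082i)  (+0.0001-0.0011i)·(+0.3016+0.0145i)
Y_3^1(R⁻¹ n̂) = +0.130828+0.045587i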